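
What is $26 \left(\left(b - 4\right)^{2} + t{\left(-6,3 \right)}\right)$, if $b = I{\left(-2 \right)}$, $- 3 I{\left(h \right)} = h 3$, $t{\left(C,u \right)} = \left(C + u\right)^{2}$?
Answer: $338$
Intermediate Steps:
$I{\left(h \right)} = - h$ ($I{\left(h \right)} = - \frac{h 3}{3} = - \frac{3 h}{3} = - h$)
$b = 2$ ($b = \left(-1\right) \left(-2\right) = 2$)
$26 \left(\left(b - 4\right)^{2} + t{\left(-6,3 \right)}\right) = 26 \left(\left(2 - 4\right)^{2} + \left(-6 + 3\right)^{2}\right) = 26 \left(\left(-2\right)^{2} + \left(-3\right)^{2}\right) = 26 \left(4 + 9\right) = 26 \cdot 13 = 338$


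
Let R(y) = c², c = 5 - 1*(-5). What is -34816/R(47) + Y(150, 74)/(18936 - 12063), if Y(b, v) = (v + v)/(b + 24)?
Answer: -5204563654/14948775 ≈ -348.16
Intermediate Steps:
c = 10 (c = 5 + 5 = 10)
Y(b, v) = 2*v/(24 + b) (Y(b, v) = (2*v)/(24 + b) = 2*v/(24 + b))
R(y) = 100 (R(y) = 10² = 100)
-34816/R(47) + Y(150, 74)/(18936 - 12063) = -34816/100 + (2*74/(24 + 150))/(18936 - 12063) = -34816*1/100 + (2*74/174)/6873 = -8704/25 + (2*74*(1/174))*(1/6873) = -8704/25 + (74/87)*(1/6873) = -8704/25 + 74/597951 = -5204563654/14948775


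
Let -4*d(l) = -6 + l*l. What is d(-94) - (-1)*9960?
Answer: 15505/2 ≈ 7752.5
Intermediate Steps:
d(l) = 3/2 - l²/4 (d(l) = -(-6 + l*l)/4 = -(-6 + l²)/4 = 3/2 - l²/4)
d(-94) - (-1)*9960 = (3/2 - ¼*(-94)²) - (-1)*9960 = (3/2 - ¼*8836) - 1*(-9960) = (3/2 - 2209) + 9960 = -4415/2 + 9960 = 15505/2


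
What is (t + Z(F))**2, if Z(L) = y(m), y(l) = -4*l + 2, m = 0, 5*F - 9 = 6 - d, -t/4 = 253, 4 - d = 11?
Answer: 1020100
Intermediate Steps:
d = -7 (d = 4 - 1*11 = 4 - 11 = -7)
t = -1012 (t = -4*253 = -1012)
F = 22/5 (F = 9/5 + (6 - 1*(-7))/5 = 9/5 + (6 + 7)/5 = 9/5 + (1/5)*13 = 9/5 + 13/5 = 22/5 ≈ 4.4000)
y(l) = 2 - 4*l
Z(L) = 2 (Z(L) = 2 - 4*0 = 2 + 0 = 2)
(t + Z(F))**2 = (-1012 + 2)**2 = (-1010)**2 = 1020100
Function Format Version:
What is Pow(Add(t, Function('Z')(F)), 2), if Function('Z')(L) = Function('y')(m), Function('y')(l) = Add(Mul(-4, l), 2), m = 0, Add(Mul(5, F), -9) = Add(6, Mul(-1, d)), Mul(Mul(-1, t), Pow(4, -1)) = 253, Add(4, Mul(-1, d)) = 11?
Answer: 1020100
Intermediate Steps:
d = -7 (d = Add(4, Mul(-1, 11)) = Add(4, -11) = -7)
t = -1012 (t = Mul(-4, 253) = -1012)
F = Rational(22, 5) (F = Add(Rational(9, 5), Mul(Rational(1, 5), Add(6, Mul(-1, -7)))) = Add(Rational(9, 5), Mul(Rational(1, 5), Add(6, 7))) = Add(Rational(9, 5), Mul(Rational(1, 5), 13)) = Add(Rational(9, 5), Rational(13, 5)) = Rational(22, 5) ≈ 4.4000)
Function('y')(l) = Add(2, Mul(-4, l))
Function('Z')(L) = 2 (Function('Z')(L) = Add(2, Mul(-4, 0)) = Add(2, 0) = 2)
Pow(Add(t, Function('Z')(F)), 2) = Pow(Add(-1012, 2), 2) = Pow(-1010, 2) = 1020100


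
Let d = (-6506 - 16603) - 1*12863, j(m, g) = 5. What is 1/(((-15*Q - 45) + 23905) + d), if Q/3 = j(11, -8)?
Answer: -1/12337 ≈ -8.1057e-5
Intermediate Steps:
Q = 15 (Q = 3*5 = 15)
d = -35972 (d = -23109 - 12863 = -35972)
1/(((-15*Q - 45) + 23905) + d) = 1/(((-15*15 - 45) + 23905) - 35972) = 1/(((-225 - 45) + 23905) - 35972) = 1/((-270 + 23905) - 35972) = 1/(23635 - 35972) = 1/(-12337) = -1/12337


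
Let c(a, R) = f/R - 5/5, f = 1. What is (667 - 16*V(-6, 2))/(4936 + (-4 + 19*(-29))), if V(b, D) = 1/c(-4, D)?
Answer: 699/4381 ≈ 0.15955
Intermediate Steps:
c(a, R) = -1 + 1/R (c(a, R) = 1/R - 5/5 = 1/R - 5*⅕ = 1/R - 1 = -1 + 1/R)
V(b, D) = D/(1 - D) (V(b, D) = 1/((1 - D)/D) = D/(1 - D))
(667 - 16*V(-6, 2))/(4936 + (-4 + 19*(-29))) = (667 - (-16)*2/(-1 + 2))/(4936 + (-4 + 19*(-29))) = (667 - (-16)*2/1)/(4936 + (-4 - 551)) = (667 - (-16)*2)/(4936 - 555) = (667 - 16*(-2))/4381 = (667 + 32)*(1/4381) = 699*(1/4381) = 699/4381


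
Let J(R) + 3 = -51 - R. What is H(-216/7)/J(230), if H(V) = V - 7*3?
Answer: 363/1988 ≈ 0.18260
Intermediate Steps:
J(R) = -54 - R (J(R) = -3 + (-51 - R) = -54 - R)
H(V) = -21 + V (H(V) = V - 21 = -21 + V)
H(-216/7)/J(230) = (-21 - 216/7)/(-54 - 1*230) = (-21 - 216*⅐)/(-54 - 230) = (-21 - 216/7)/(-284) = -363/7*(-1/284) = 363/1988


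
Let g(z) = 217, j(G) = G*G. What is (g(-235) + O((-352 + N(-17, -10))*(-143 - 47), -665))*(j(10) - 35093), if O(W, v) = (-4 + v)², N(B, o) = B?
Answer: -15669095554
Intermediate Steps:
j(G) = G²
(g(-235) + O((-352 + N(-17, -10))*(-143 - 47), -665))*(j(10) - 35093) = (217 + (-4 - 665)²)*(10² - 35093) = (217 + (-669)²)*(100 - 35093) = (217 + 447561)*(-34993) = 447778*(-34993) = -15669095554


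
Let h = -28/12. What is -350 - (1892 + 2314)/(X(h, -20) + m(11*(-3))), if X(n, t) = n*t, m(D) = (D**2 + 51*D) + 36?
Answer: -262141/767 ≈ -341.77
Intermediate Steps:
m(D) = 36 + D**2 + 51*D
h = -7/3 (h = -28*1/12 = -7/3 ≈ -2.3333)
-350 - (1892 + 2314)/(X(h, -20) + m(11*(-3))) = -350 - (1892 + 2314)/(-7/3*(-20) + (36 + (11*(-3))**2 + 51*(11*(-3)))) = -350 - 4206/(140/3 + (36 + (-33)**2 + 51*(-33))) = -350 - 4206/(140/3 + (36 + 1089 - 1683)) = -350 - 4206/(140/3 - 558) = -350 - 4206/(-1534/3) = -350 - 4206*(-3)/1534 = -350 - 1*(-6309/767) = -350 + 6309/767 = -262141/767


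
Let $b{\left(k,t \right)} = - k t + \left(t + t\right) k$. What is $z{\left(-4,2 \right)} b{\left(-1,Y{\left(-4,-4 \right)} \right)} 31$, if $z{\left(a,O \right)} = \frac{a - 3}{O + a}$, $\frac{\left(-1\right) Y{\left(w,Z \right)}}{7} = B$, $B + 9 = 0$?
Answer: $- \frac{13671}{2} \approx -6835.5$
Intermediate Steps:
$B = -9$ ($B = -9 + 0 = -9$)
$Y{\left(w,Z \right)} = 63$ ($Y{\left(w,Z \right)} = \left(-7\right) \left(-9\right) = 63$)
$z{\left(a,O \right)} = \frac{-3 + a}{O + a}$
$b{\left(k,t \right)} = k t$ ($b{\left(k,t \right)} = - k t + 2 t k = - k t + 2 k t = k t$)
$z{\left(-4,2 \right)} b{\left(-1,Y{\left(-4,-4 \right)} \right)} 31 = \frac{-3 - 4}{2 - 4} \left(\left(-1\right) 63\right) 31 = \frac{1}{-2} \left(-7\right) \left(-63\right) 31 = \left(- \frac{1}{2}\right) \left(-7\right) \left(-63\right) 31 = \frac{7}{2} \left(-63\right) 31 = \left(- \frac{441}{2}\right) 31 = - \frac{13671}{2}$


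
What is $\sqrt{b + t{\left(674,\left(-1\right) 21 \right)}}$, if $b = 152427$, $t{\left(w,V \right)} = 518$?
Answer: $13 \sqrt{905} \approx 391.08$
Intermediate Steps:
$\sqrt{b + t{\left(674,\left(-1\right) 21 \right)}} = \sqrt{152427 + 518} = \sqrt{152945} = 13 \sqrt{905}$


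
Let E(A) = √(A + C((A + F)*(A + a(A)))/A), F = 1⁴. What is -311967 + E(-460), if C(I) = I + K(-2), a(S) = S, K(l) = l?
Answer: -311967 + I*√72895970/230 ≈ -3.1197e+5 + 37.121*I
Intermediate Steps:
F = 1
C(I) = -2 + I (C(I) = I - 2 = -2 + I)
E(A) = √(A + (-2 + 2*A*(1 + A))/A) (E(A) = √(A + (-2 + (A + 1)*(A + A))/A) = √(A + (-2 + (1 + A)*(2*A))/A) = √(A + (-2 + 2*A*(1 + A))/A))
-311967 + E(-460) = -311967 + √(2 - 2/(-460) + 3*(-460)) = -311967 + √(2 - 2*(-1/460) - 1380) = -311967 + √(2 + 1/230 - 1380) = -311967 + √(-316939/230) = -311967 + I*√72895970/230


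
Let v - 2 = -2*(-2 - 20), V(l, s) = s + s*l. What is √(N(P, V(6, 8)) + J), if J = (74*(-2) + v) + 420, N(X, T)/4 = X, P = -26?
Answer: √214 ≈ 14.629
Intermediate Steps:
V(l, s) = s + l*s
v = 46 (v = 2 - 2*(-2 - 20) = 2 - 2*(-22) = 2 + 44 = 46)
N(X, T) = 4*X
J = 318 (J = (74*(-2) + 46) + 420 = (-148 + 46) + 420 = -102 + 420 = 318)
√(N(P, V(6, 8)) + J) = √(4*(-26) + 318) = √(-104 + 318) = √214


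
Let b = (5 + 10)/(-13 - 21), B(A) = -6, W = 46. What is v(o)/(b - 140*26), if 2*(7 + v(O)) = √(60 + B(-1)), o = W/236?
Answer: 238/123775 - 51*√6/123775 ≈ 0.00091356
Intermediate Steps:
b = -15/34 (b = 15/(-34) = 15*(-1/34) = -15/34 ≈ -0.44118)
o = 23/118 (o = 46/236 = 46*(1/236) = 23/118 ≈ 0.19492)
v(O) = -7 + 3*√6/2 (v(O) = -7 + √(60 - 6)/2 = -7 + √54/2 = -7 + (3*√6)/2 = -7 + 3*√6/2)
v(o)/(b - 140*26) = (-7 + 3*√6/2)/(-15/34 - 140*26) = (-7 + 3*√6/2)/(-15/34 - 3640) = (-7 + 3*√6/2)/(-123775/34) = (-7 + 3*√6/2)*(-34/123775) = 238/123775 - 51*√6/123775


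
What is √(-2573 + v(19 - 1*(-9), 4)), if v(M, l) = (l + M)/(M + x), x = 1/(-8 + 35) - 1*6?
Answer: I*√910392245/595 ≈ 50.71*I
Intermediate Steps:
x = -161/27 (x = 1/27 - 6 = -161/27 ≈ -5.9630)
v(M, l) = (M + l)/(-161/27 + M) (v(M, l) = (l + M)/(M - 161/27) = (M + l)/(-161/27 + M))
√(-2573 + v(19 - 1*(-9), 4)) = √(-2573 + 27*((19 - 1*(-9)) + 4)/(-161 + 27*(19 - 1*(-9)))) = √(-2573 + 27*((19 + 9) + 4)/(-161 + 27*(19 + 9))) = √(-2573 + 27*(28 + 4)/(-161 + 27*28)) = √(-2573 + 27*32/(-161 + 756)) = √(-2573 + 27*32/595) = √(-2573 + 27*(1/595)*32) = √(-2573 + 864/595) = √(-1530071/595) = I*√910392245/595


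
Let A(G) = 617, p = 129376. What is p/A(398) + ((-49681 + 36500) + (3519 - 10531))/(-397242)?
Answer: 17135346691/81699438 ≈ 209.74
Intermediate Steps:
p/A(398) + ((-49681 + 36500) + (3519 - 10531))/(-397242) = 129376/617 + ((-49681 + 36500) + (3519 - 10531))/(-397242) = 129376*(1/617) + (-13181 - 7012)*(-1/397242) = 129376/617 - 20193*(-1/397242) = 129376/617 + 6731/132414 = 17135346691/81699438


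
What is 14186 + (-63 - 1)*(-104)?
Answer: 20842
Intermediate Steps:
14186 + (-63 - 1)*(-104) = 14186 - 64*(-104) = 14186 + 6656 = 20842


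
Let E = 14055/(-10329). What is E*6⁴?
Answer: -6071760/3443 ≈ -1763.5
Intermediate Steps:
E = -4685/3443 (E = 14055*(-1/10329) = -4685/3443 ≈ -1.3607)
E*6⁴ = -4685/3443*6⁴ = -4685/3443*1296 = -6071760/3443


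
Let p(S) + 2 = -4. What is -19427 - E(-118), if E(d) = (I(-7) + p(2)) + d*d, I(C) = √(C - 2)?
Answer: -33345 - 3*I ≈ -33345.0 - 3.0*I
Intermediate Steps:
p(S) = -6 (p(S) = -2 - 4 = -6)
I(C) = √(-2 + C)
E(d) = -6 + d² + 3*I (E(d) = (√(-2 - 7) - 6) + d*d = (√(-9) - 6) + d² = (3*I - 6) + d² = (-6 + 3*I) + d² = -6 + d² + 3*I)
-19427 - E(-118) = -19427 - (-6 + (-118)² + 3*I) = -19427 - (-6 + 13924 + 3*I) = -19427 - (13918 + 3*I) = -19427 + (-13918 - 3*I) = -33345 - 3*I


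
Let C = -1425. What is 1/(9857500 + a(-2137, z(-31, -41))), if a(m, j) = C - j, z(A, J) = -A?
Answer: 1/9856044 ≈ 1.0146e-7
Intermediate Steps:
a(m, j) = -1425 - j
1/(9857500 + a(-2137, z(-31, -41))) = 1/(9857500 + (-1425 - (-1)*(-31))) = 1/(9857500 + (-1425 - 1*31)) = 1/(9857500 + (-1425 - 31)) = 1/(9857500 - 1456) = 1/9856044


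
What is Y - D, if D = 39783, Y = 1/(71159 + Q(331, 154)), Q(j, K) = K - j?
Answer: -2823876905/70982 ≈ -39783.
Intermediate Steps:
Y = 1/70982 (Y = 1/(71159 + (154 - 1*331)) = 1/(71159 + (154 - 331)) = 1/(71159 - 177) = 1/70982 ≈ 1.4088e-5)
Y - D = 1/70982 - 1*39783 = 1/70982 - 39783 = -2823876905/70982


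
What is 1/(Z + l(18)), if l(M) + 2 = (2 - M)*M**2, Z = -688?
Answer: -1/5874 ≈ -0.00017024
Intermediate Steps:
l(M) = -2 + M**2*(2 - M) (l(M) = -2 + (2 - M)*M**2 = -2 + M**2*(2 - M))
1/(Z + l(18)) = 1/(-688 + (-2 - 1*18**3 + 2*18**2)) = 1/(-688 + (-2 - 1*5832 + 2*324)) = 1/(-688 + (-2 - 5832 + 648)) = 1/(-688 - 5186) = 1/(-5874) = -1/5874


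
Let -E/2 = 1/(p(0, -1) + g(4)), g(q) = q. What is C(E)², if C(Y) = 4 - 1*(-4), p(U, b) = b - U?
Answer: 64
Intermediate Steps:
E = -⅔ (E = -2/((-1 - 1*0) + 4) = -2/((-1 + 0) + 4) = -2/(-1 + 4) = -2/3 = -2*⅓ = -⅔ ≈ -0.66667)
C(Y) = 8 (C(Y) = 4 + 4 = 8)
C(E)² = 8² = 64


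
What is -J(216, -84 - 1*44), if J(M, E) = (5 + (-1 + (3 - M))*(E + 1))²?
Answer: -738915489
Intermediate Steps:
J(M, E) = (5 + (1 + E)*(2 - M))² (J(M, E) = (5 + (2 - M)*(1 + E))² = (5 + (1 + E)*(2 - M))²)
-J(216, -84 - 1*44) = -(-7 + 216 - 2*(-84 - 1*44) + (-84 - 1*44)*216)² = -(-7 + 216 - 2*(-84 - 44) + (-84 - 44)*216)² = -(-7 + 216 - 2*(-128) - 128*216)² = -(-7 + 216 + 256 - 27648)² = -1*(-27183)² = -1*738915489 = -738915489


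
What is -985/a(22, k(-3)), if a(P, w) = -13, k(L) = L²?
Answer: 985/13 ≈ 75.769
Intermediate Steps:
-985/a(22, k(-3)) = -985/(-13) = -985*(-1/13) = 985/13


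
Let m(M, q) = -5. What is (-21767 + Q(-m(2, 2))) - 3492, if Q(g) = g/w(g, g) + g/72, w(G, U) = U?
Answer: -1818571/72 ≈ -25258.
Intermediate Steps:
Q(g) = 1 + g/72 (Q(g) = g/g + g/72 = 1 + g*(1/72) = 1 + g/72)
(-21767 + Q(-m(2, 2))) - 3492 = (-21767 + (1 + (-1*(-5))/72)) - 3492 = (-21767 + (1 + (1/72)*5)) - 3492 = (-21767 + (1 + 5/72)) - 3492 = (-21767 + 77/72) - 3492 = -1567147/72 - 3492 = -1818571/72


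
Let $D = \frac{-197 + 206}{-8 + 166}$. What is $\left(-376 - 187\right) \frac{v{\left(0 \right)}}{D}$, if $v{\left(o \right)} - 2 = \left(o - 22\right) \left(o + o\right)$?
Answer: $- \frac{177908}{9} \approx -19768.0$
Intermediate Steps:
$v{\left(o \right)} = 2 + 2 o \left(-22 + o\right)$ ($v{\left(o \right)} = 2 + \left(o - 22\right) \left(o + o\right) = 2 + \left(-22 + o\right) 2 o = 2 + 2 o \left(-22 + o\right)$)
$D = \frac{9}{158} \approx 0.056962$
$\left(-376 - 187\right) \frac{v{\left(0 \right)}}{D} = \left(-376 - 187\right) \frac{2 - 0 + 2 \cdot 0^{2}}{\frac{9}{158}} = - 563 \left(2 + 0 + 2 \cdot 0\right) \frac{158}{9} = - 563 \left(2 + 0 + 0\right) \frac{158}{9} = - 563 \cdot 2 \cdot \frac{158}{9} = \left(-563\right) \frac{316}{9} = - \frac{177908}{9}$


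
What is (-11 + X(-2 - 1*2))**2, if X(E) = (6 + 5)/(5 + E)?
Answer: 0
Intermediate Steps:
X(E) = 11/(5 + E)
(-11 + X(-2 - 1*2))**2 = (-11 + 11/(5 + (-2 - 1*2)))**2 = (-11 + 11/(5 + (-2 - 2)))**2 = (-11 + 11/(5 - 4))**2 = (-11 + 11/1)**2 = (-11 + 11*1)**2 = (-11 + 11)**2 = 0**2 = 0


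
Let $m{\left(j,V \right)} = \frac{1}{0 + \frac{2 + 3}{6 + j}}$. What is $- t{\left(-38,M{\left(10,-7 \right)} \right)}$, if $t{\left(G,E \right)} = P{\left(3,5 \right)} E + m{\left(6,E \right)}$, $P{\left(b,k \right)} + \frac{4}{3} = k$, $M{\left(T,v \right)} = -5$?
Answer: $\frac{239}{15} \approx 15.933$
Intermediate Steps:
$P{\left(b,k \right)} = - \frac{4}{3} + k$
$m{\left(j,V \right)} = \frac{6}{5} + \frac{j}{5}$ ($m{\left(j,V \right)} = \frac{1}{0 + \frac{5}{6 + j}} = \frac{1}{5 \frac{1}{6 + j}} = \frac{6}{5} + \frac{j}{5}$)
$t{\left(G,E \right)} = \frac{12}{5} + \frac{11 E}{3}$ ($t{\left(G,E \right)} = \left(- \frac{4}{3} + 5\right) E + \left(\frac{6}{5} + \frac{1}{5} \cdot 6\right) = \frac{11 E}{3} + \left(\frac{6}{5} + \frac{6}{5}\right) = \frac{11 E}{3} + \frac{12}{5} = \frac{12}{5} + \frac{11 E}{3}$)
$- t{\left(-38,M{\left(10,-7 \right)} \right)} = - (\frac{12}{5} + \frac{11}{3} \left(-5\right)) = - (\frac{12}{5} - \frac{55}{3}) = \left(-1\right) \left(- \frac{239}{15}\right) = \frac{239}{15}$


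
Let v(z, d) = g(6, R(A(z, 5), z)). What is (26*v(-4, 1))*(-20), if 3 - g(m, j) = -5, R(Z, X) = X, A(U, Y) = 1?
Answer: -4160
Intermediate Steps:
g(m, j) = 8 (g(m, j) = 3 - 1*(-5) = 3 + 5 = 8)
v(z, d) = 8
(26*v(-4, 1))*(-20) = (26*8)*(-20) = 208*(-20) = -4160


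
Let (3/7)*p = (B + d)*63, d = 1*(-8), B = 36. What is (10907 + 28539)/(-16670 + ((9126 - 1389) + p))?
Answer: -39446/4817 ≈ -8.1889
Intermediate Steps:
d = -8
p = 4116 (p = 7*((36 - 8)*63)/3 = 7*(28*63)/3 = (7/3)*1764 = 4116)
(10907 + 28539)/(-16670 + ((9126 - 1389) + p)) = (10907 + 28539)/(-16670 + ((9126 - 1389) + 4116)) = 39446/(-16670 + (7737 + 4116)) = 39446/(-16670 + 11853) = 39446/(-4817) = 39446*(-1/4817) = -39446/4817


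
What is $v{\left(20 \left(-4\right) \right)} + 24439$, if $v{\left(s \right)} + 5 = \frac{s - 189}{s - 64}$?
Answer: $\frac{3518765}{144} \approx 24436.0$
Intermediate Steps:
$v{\left(s \right)} = -5 + \frac{-189 + s}{-64 + s}$ ($v{\left(s \right)} = -5 + \frac{s - 189}{s - 64} = -5 + \frac{-189 + s}{-64 + s}$)
$v{\left(20 \left(-4\right) \right)} + 24439 = \frac{131 - 4 \cdot 20 \left(-4\right)}{-64 + 20 \left(-4\right)} + 24439 = \frac{131 - -320}{-64 - 80} + 24439 = \frac{131 + 320}{-144} + 24439 = \left(- \frac{1}{144}\right) 451 + 24439 = - \frac{451}{144} + 24439 = \frac{3518765}{144}$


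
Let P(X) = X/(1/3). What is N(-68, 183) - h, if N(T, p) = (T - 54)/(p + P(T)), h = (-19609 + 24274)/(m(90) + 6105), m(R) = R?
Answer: 895/177 ≈ 5.0565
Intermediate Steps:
P(X) = 3*X (P(X) = X/(⅓) = X*3 = 3*X)
h = 311/413 (h = (-19609 + 24274)/(90 + 6105) = 4665/6195 = 4665*(1/6195) = 311/413 ≈ 0.75303)
N(T, p) = (-54 + T)/(p + 3*T) (N(T, p) = (T - 54)/(p + 3*T) = (-54 + T)/(p + 3*T))
N(-68, 183) - h = (-54 - 68)/(183 + 3*(-68)) - 1*311/413 = -122/(183 - 204) - 311/413 = -122/(-21) - 311/413 = -1/21*(-122) - 311/413 = 122/21 - 311/413 = 895/177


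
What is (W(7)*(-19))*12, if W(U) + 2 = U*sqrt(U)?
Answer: 456 - 1596*sqrt(7) ≈ -3766.6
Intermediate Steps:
W(U) = -2 + U**(3/2) (W(U) = -2 + U*sqrt(U) = -2 + U**(3/2))
(W(7)*(-19))*12 = ((-2 + 7**(3/2))*(-19))*12 = ((-2 + 7*sqrt(7))*(-19))*12 = (38 - 133*sqrt(7))*12 = 456 - 1596*sqrt(7)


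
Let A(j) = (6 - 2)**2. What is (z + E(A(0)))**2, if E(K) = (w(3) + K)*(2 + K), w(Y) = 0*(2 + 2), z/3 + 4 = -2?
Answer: 72900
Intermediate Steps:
z = -18 (z = -12 + 3*(-2) = -12 - 6 = -18)
A(j) = 16 (A(j) = 4**2 = 16)
w(Y) = 0 (w(Y) = 0*4 = 0)
E(K) = K*(2 + K) (E(K) = (0 + K)*(2 + K) = K*(2 + K))
(z + E(A(0)))**2 = (-18 + 16*(2 + 16))**2 = (-18 + 16*18)**2 = (-18 + 288)**2 = 270**2 = 72900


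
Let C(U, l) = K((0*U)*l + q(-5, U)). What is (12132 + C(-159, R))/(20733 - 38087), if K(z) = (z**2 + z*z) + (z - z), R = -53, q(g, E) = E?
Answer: -31347/8677 ≈ -3.6127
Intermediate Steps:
K(z) = 2*z**2 (K(z) = (z**2 + z**2) + 0 = 2*z**2 + 0 = 2*z**2)
C(U, l) = 2*U**2 (C(U, l) = 2*((0*U)*l + U)**2 = 2*(0*l + U)**2 = 2*(0 + U)**2 = 2*U**2)
(12132 + C(-159, R))/(20733 - 38087) = (12132 + 2*(-159)**2)/(20733 - 38087) = (12132 + 2*25281)/(-17354) = (12132 + 50562)*(-1/17354) = 62694*(-1/17354) = -31347/8677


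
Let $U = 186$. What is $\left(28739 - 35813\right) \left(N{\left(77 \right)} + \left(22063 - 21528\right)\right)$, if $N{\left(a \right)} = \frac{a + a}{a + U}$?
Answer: $- \frac{996436566}{263} \approx -3.7887 \cdot 10^{6}$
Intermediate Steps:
$N{\left(a \right)} = \frac{2 a}{186 + a}$ ($N{\left(a \right)} = \frac{a + a}{a + 186} = \frac{2 a}{186 + a}$)
$\left(28739 - 35813\right) \left(N{\left(77 \right)} + \left(22063 - 21528\right)\right) = \left(28739 - 35813\right) \left(2 \cdot 77 \frac{1}{186 + 77} + \left(22063 - 21528\right)\right) = - 7074 \left(2 \cdot 77 \cdot \frac{1}{263} + 535\right) = - 7074 \left(\frac{154}{263} + 535\right) = \left(-7074\right) \frac{140859}{263} = - \frac{996436566}{263}$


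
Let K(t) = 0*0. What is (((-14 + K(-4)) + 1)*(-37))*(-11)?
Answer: -5291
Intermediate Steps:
K(t) = 0
(((-14 + K(-4)) + 1)*(-37))*(-11) = (((-14 + 0) + 1)*(-37))*(-11) = ((-14 + 1)*(-37))*(-11) = -13*(-37)*(-11) = 481*(-11) = -5291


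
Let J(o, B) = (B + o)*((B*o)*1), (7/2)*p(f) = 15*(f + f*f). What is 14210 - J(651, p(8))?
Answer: -1349211490/7 ≈ -1.9274e+8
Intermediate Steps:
p(f) = 30*f/7 + 30*f²/7 (p(f) = 2*(15*(f + f*f))/7 = 2*(15*(f + f²))/7 = 2*(15*f + 15*f²)/7 = 30*f/7 + 30*f²/7)
J(o, B) = B*o*(B + o) (J(o, B) = (B + o)*(B*o) = B*o*(B + o))
14210 - J(651, p(8)) = 14210 - (30/7)*8*(1 + 8)*651*((30/7)*8*(1 + 8) + 651) = 14210 - (30/7)*8*9*651*((30/7)*8*9 + 651) = 14210 - 2160*651*(2160/7 + 651)/7 = 14210 - 2160*651*6717/(7*7) = 14210 - 1*1349310960/7 = 14210 - 1349310960/7 = -1349211490/7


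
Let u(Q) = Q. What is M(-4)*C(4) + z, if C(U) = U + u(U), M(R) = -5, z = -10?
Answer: -50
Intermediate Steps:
C(U) = 2*U (C(U) = U + U = 2*U)
M(-4)*C(4) + z = -10*4 - 10 = -5*8 - 10 = -40 - 10 = -50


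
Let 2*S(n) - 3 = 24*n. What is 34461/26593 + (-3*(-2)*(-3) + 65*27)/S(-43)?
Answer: -2710653/1303057 ≈ -2.0802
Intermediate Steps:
S(n) = 3/2 + 12*n (S(n) = 3/2 + (24*n)/2 = 3/2 + 12*n)
34461/26593 + (-3*(-2)*(-3) + 65*27)/S(-43) = 34461/26593 + (-3*(-2)*(-3) + 65*27)/(3/2 + 12*(-43)) = 34461*(1/26593) + (6*(-3) + 1755)/(3/2 - 516) = 4923/3799 + (-18 + 1755)/(-1029/2) = 4923/3799 + 1737*(-2/1029) = 4923/3799 - 1158/343 = -2710653/1303057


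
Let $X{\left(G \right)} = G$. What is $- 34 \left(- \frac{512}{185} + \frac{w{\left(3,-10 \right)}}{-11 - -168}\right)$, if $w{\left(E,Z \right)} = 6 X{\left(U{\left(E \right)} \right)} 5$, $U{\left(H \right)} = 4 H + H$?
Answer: $- \frac{97444}{29045} \approx -3.3549$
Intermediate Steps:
$U{\left(H \right)} = 5 H$
$w{\left(E,Z \right)} = 150 E$ ($w{\left(E,Z \right)} = 6 \cdot 5 E 5 = 30 E 5 = 150 E$)
$- 34 \left(- \frac{512}{185} + \frac{w{\left(3,-10 \right)}}{-11 - -168}\right) = - 34 \left(- \frac{512}{185} + \frac{150 \cdot 3}{-11 - -168}\right) = - 34 \left(\left(-512\right) \frac{1}{185} + \frac{450}{-11 + 168}\right) = - 34 \left(- \frac{512}{185} + \frac{450}{157}\right) = \left(-34\right) \frac{2866}{29045} = - \frac{97444}{29045}$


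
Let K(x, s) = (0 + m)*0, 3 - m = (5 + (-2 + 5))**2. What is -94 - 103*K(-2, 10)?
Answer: -94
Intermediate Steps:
m = -61 (m = 3 - (5 + (-2 + 5))**2 = 3 - (5 + 3)**2 = 3 - 1*8**2 = 3 - 1*64 = 3 - 64 = -61)
K(x, s) = 0 (K(x, s) = (0 - 61)*0 = -61*0 = 0)
-94 - 103*K(-2, 10) = -94 - 103*0 = -94 + 0 = -94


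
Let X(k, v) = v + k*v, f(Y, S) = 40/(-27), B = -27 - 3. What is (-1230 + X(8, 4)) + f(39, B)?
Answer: -32278/27 ≈ -1195.5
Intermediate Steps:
B = -30
f(Y, S) = -40/27 (f(Y, S) = 40*(-1/27) = -40/27)
(-1230 + X(8, 4)) + f(39, B) = (-1230 + 4*(1 + 8)) - 40/27 = (-1230 + 4*9) - 40/27 = (-1230 + 36) - 40/27 = -1194 - 40/27 = -32278/27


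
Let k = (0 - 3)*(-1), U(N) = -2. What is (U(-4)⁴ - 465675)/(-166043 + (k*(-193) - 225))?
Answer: 465659/166847 ≈ 2.7909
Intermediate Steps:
k = 3 (k = -3*(-1) = 3)
(U(-4)⁴ - 465675)/(-166043 + (k*(-193) - 225)) = ((-2)⁴ - 465675)/(-166043 + (3*(-193) - 225)) = (16 - 465675)/(-166043 + (-579 - 225)) = -465659/(-166043 - 804) = -465659/(-166847) = -465659*(-1/166847) = 465659/166847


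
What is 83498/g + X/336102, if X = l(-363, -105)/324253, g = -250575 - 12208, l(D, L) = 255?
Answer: -3033261933209241/9546212801075366 ≈ -0.31775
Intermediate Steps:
g = -262783
X = 255/324253 ≈ 0.00078642
83498/g + X/336102 = 83498/(-262783) + (255/324253)/336102 = 83498*(-1/262783) + (255/324253)*(1/336102) = -83498/262783 + 85/36327360602 = -3033261933209241/9546212801075366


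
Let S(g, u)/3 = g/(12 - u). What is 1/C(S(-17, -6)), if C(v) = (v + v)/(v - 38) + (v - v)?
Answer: 245/34 ≈ 7.2059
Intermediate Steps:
S(g, u) = 3*g/(12 - u) (S(g, u) = 3*(g/(12 - u)) = 3*g/(12 - u))
C(v) = 2*v/(-38 + v) (C(v) = (2*v)/(-38 + v) + 0 = 2*v/(-38 + v) + 0 = 2*v/(-38 + v))
1/C(S(-17, -6)) = 1/(2*(-3*(-17)/(-12 - 6))/(-38 - 3*(-17)/(-12 - 6))) = 1/(2*(-3*(-17)/(-18))/(-38 - 3*(-17)/(-18))) = 1/(2*(-3*(-17)*(-1/18))/(-38 - 3*(-17)*(-1/18))) = 1/(2*(-17/6)/(-38 - 17/6)) = 1/(2*(-17/6)/(-245/6)) = 1/(2*(-17/6)*(-6/245)) = 1/(34/245) = 245/34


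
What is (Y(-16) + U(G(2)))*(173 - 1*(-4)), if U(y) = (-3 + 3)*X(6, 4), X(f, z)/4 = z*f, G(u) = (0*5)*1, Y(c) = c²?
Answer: 45312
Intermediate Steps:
G(u) = 0 (G(u) = 0*1 = 0)
X(f, z) = 4*f*z (X(f, z) = 4*(z*f) = 4*(f*z) = 4*f*z)
U(y) = 0 (U(y) = (-3 + 3)*(4*6*4) = 0*96 = 0)
(Y(-16) + U(G(2)))*(173 - 1*(-4)) = ((-16)² + 0)*(173 - 1*(-4)) = (256 + 0)*(173 + 4) = 256*177 = 45312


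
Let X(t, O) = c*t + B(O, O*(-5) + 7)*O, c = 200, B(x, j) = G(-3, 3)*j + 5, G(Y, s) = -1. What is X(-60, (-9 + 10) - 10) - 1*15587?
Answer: -27164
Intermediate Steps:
B(x, j) = 5 - j (B(x, j) = -j + 5 = 5 - j)
X(t, O) = 200*t + O*(-2 + 5*O) (X(t, O) = 200*t + (5 - (O*(-5) + 7))*O = 200*t + (5 - (-5*O + 7))*O = 200*t + (5 - (7 - 5*O))*O = 200*t + (5 + (-7 + 5*O))*O = 200*t + (-2 + 5*O)*O = 200*t + O*(-2 + 5*O))
X(-60, (-9 + 10) - 10) - 1*15587 = (200*(-60) + ((-9 + 10) - 10)*(-2 + 5*((-9 + 10) - 10))) - 1*15587 = (-12000 + (1 - 10)*(-2 + 5*(1 - 10))) - 15587 = (-12000 - 9*(-2 + 5*(-9))) - 15587 = (-12000 - 9*(-2 - 45)) - 15587 = (-12000 - 9*(-47)) - 15587 = (-12000 + 423) - 15587 = -11577 - 15587 = -27164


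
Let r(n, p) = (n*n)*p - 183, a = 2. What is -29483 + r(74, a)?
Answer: -18714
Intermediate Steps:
r(n, p) = -183 + p*n² (r(n, p) = n²*p - 183 = p*n² - 183 = -183 + p*n²)
-29483 + r(74, a) = -29483 + (-183 + 2*74²) = -29483 + (-183 + 2*5476) = -29483 + (-183 + 10952) = -29483 + 10769 = -18714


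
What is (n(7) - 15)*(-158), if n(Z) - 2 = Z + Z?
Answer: -158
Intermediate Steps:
n(Z) = 2 + 2*Z (n(Z) = 2 + (Z + Z) = 2 + 2*Z)
(n(7) - 15)*(-158) = ((2 + 2*7) - 15)*(-158) = ((2 + 14) - 15)*(-158) = (16 - 15)*(-158) = 1*(-158) = -158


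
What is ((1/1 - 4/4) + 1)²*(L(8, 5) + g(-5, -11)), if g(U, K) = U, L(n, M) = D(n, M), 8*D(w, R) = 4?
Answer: -9/2 ≈ -4.5000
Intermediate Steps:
D(w, R) = ½ (D(w, R) = (⅛)*4 = ½)
L(n, M) = ½
((1/1 - 4/4) + 1)²*(L(8, 5) + g(-5, -11)) = ((1/1 - 4/4) + 1)²*(½ - 5) = ((1*1 - 4*¼) + 1)²*(-9/2) = ((1 - 1) + 1)²*(-9/2) = (0 + 1)²*(-9/2) = 1²*(-9/2) = 1*(-9/2) = -9/2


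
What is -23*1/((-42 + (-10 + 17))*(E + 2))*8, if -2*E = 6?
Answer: -184/35 ≈ -5.2571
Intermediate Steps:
E = -3 (E = -½*6 = -3)
-23*1/((-42 + (-10 + 17))*(E + 2))*8 = -23*1/((-42 + (-10 + 17))*(-3 + 2))*8 = -23*(-1/(-42 + 7))*8 = -23/((-1*(-35)))*8 = -23/35*8 = -184/35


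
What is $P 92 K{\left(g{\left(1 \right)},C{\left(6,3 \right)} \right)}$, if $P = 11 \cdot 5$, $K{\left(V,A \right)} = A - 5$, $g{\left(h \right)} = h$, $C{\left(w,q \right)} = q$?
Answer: $-10120$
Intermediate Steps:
$K{\left(V,A \right)} = -5 + A$ ($K{\left(V,A \right)} = A - 5 = -5 + A$)
$P = 55$
$P 92 K{\left(g{\left(1 \right)},C{\left(6,3 \right)} \right)} = 55 \cdot 92 \left(-5 + 3\right) = 5060 \left(-2\right) = -10120$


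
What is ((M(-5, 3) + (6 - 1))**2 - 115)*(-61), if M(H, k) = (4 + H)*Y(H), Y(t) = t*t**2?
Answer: -1023885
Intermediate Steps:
Y(t) = t**3
M(H, k) = H**3*(4 + H) (M(H, k) = (4 + H)*H**3 = H**3*(4 + H))
((M(-5, 3) + (6 - 1))**2 - 115)*(-61) = (((-5)**3*(4 - 5) + (6 - 1))**2 - 115)*(-61) = ((-125*(-1) + 5)**2 - 115)*(-61) = ((125 + 5)**2 - 115)*(-61) = (130**2 - 115)*(-61) = (16900 - 115)*(-61) = 16785*(-61) = -1023885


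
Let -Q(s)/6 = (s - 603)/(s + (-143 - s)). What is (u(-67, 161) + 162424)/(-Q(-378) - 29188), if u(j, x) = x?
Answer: -23249655/4167998 ≈ -5.5781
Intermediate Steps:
Q(s) = -3618/143 + 6*s/143 (Q(s) = -6*(s - 603)/(s + (-143 - s)) = -6*(-603 + s)/(-143) = -6*(-603 + s)*(-1)/143 = -6*(603/143 - s/143) = -3618/143 + 6*s/143)
(u(-67, 161) + 162424)/(-Q(-378) - 29188) = (161 + 162424)/(-(-3618/143 + (6/143)*(-378)) - 29188) = 162585/(-(-3618/143 - 2268/143) - 29188) = 162585/(-1*(-5886/143) - 29188) = 162585/(5886/143 - 29188) = 162585/(-4167998/143) = 162585*(-143/4167998) = -23249655/4167998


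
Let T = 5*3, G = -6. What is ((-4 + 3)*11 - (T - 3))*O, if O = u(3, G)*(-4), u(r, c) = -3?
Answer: -276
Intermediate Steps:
T = 15
O = 12 (O = -3*(-4) = 12)
((-4 + 3)*11 - (T - 3))*O = ((-4 + 3)*11 - (15 - 3))*12 = (-1*11 - 1*12)*12 = (-11 - 12)*12 = -23*12 = -276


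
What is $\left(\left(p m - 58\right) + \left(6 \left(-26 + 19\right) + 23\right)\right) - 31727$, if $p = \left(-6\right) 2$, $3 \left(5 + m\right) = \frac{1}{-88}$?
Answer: $- \frac{698367}{22} \approx -31744.0$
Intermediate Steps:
$m = - \frac{1321}{264}$ ($m = -5 + \frac{1}{3 \left(-88\right)} = -5 + \frac{1}{3} \left(- \frac{1}{88}\right) = -5 - \frac{1}{264} = - \frac{1321}{264} \approx -5.0038$)
$p = -12$
$\left(\left(p m - 58\right) + \left(6 \left(-26 + 19\right) + 23\right)\right) - 31727 = \left(\left(\left(-12\right) \left(- \frac{1321}{264}\right) - 58\right) + \left(6 \left(-26 + 19\right) + 23\right)\right) - 31727 = \left(\left(\frac{1321}{22} - 58\right) + \left(6 \left(-7\right) + 23\right)\right) - 31727 = \left(\frac{45}{22} + \left(-42 + 23\right)\right) - 31727 = \left(\frac{45}{22} - 19\right) - 31727 = - \frac{373}{22} - 31727 = - \frac{698367}{22}$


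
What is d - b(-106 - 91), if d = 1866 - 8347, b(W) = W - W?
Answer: -6481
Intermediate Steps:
b(W) = 0
d = -6481
d - b(-106 - 91) = -6481 - 1*0 = -6481 + 0 = -6481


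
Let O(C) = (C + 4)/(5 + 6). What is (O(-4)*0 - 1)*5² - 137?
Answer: -162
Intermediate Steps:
O(C) = 4/11 + C/11 (O(C) = (4 + C)/11 = (4 + C)*(1/11) = 4/11 + C/11)
(O(-4)*0 - 1)*5² - 137 = ((4/11 + (1/11)*(-4))*0 - 1)*5² - 137 = ((4/11 - 4/11)*0 - 1)*25 - 137 = (0*0 - 1)*25 - 137 = (0 - 1)*25 - 137 = -1*25 - 137 = -25 - 137 = -162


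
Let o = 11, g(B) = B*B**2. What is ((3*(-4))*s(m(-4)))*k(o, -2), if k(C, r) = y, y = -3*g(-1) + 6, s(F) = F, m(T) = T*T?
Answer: -1728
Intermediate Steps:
m(T) = T**2
g(B) = B**3
y = 9 (y = -3*(-1)**3 + 6 = -3*(-1) + 6 = 3 + 6 = 9)
k(C, r) = 9
((3*(-4))*s(m(-4)))*k(o, -2) = ((3*(-4))*(-4)**2)*9 = -12*16*9 = -192*9 = -1728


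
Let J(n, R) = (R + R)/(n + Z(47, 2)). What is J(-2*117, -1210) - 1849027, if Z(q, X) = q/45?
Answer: -1762112831/953 ≈ -1.8490e+6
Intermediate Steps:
Z(q, X) = q/45 (Z(q, X) = q*(1/45) = q/45)
J(n, R) = 2*R/(47/45 + n) (J(n, R) = (R + R)/(n + (1/45)*47) = (2*R)/(n + 47/45) = (2*R)/(47/45 + n) = 2*R/(47/45 + n))
J(-2*117, -1210) - 1849027 = 90*(-1210)/(47 + 45*(-2*117)) - 1849027 = 90*(-1210)/(47 + 45*(-234)) - 1849027 = 90*(-1210)/(47 - 10530) - 1849027 = 90*(-1210)/(-10483) - 1849027 = 90*(-1210)*(-1/10483) - 1849027 = 9900/953 - 1849027 = -1762112831/953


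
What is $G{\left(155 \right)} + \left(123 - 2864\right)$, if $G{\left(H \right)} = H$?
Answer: $-2586$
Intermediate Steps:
$G{\left(155 \right)} + \left(123 - 2864\right) = 155 + \left(123 - 2864\right) = 155 - 2741 = -2586$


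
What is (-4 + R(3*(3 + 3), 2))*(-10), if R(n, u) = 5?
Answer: -10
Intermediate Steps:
(-4 + R(3*(3 + 3), 2))*(-10) = (-4 + 5)*(-10) = 1*(-10) = -10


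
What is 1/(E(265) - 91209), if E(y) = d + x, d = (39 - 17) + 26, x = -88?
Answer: -1/91249 ≈ -1.0959e-5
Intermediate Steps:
d = 48 (d = 22 + 26 = 48)
E(y) = -40 (E(y) = 48 - 88 = -40)
1/(E(265) - 91209) = 1/(-40 - 91209) = 1/(-91249) = -1/91249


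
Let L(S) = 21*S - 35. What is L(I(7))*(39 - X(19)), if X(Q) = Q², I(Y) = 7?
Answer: -36064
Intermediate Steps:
L(S) = -35 + 21*S
L(I(7))*(39 - X(19)) = (-35 + 21*7)*(39 - 1*19²) = (-35 + 147)*(39 - 1*361) = 112*(39 - 361) = 112*(-322) = -36064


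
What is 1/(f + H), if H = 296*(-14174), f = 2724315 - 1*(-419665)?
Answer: -1/1051524 ≈ -9.5100e-7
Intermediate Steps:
f = 3143980 (f = 2724315 + 419665 = 3143980)
H = -4195504
1/(f + H) = 1/(3143980 - 4195504) = 1/(-1051524) = -1/1051524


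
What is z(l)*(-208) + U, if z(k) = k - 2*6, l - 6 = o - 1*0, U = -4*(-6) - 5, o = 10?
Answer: -813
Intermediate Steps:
U = 19 (U = 24 - 5 = 19)
l = 16 (l = 6 + (10 - 1*0) = 6 + (10 + 0) = 6 + 10 = 16)
z(k) = -12 + k (z(k) = k - 12 = -12 + k)
z(l)*(-208) + U = (-12 + 16)*(-208) + 19 = 4*(-208) + 19 = -832 + 19 = -813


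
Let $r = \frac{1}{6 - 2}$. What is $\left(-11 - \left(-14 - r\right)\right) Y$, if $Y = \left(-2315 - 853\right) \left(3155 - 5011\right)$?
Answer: $19109376$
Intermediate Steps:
$Y = 5879808$ ($Y = \left(-3168\right) \left(-1856\right) = 5879808$)
$r = \frac{1}{4} \approx 0.25$
$\left(-11 - \left(-14 - r\right)\right) Y = \left(-11 - \left(-14 - \frac{1}{4}\right)\right) 5879808 = \left(-11 - - \frac{57}{4}\right) 5879808 = \left(-11 + \frac{57}{4}\right) 5879808 = \frac{13}{4} \cdot 5879808 = 19109376$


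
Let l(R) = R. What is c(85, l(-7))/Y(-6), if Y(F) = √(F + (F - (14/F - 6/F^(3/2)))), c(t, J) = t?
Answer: 85*√6/√(-58 + I*√6) ≈ 0.57665 - 27.321*I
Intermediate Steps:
Y(F) = √(-14/F + 2*F + 6/F^(3/2)) (Y(F) = √(F + (F - (14/F - 6/F^(3/2)))) = √(F + (F - (-6/F^(3/2) + 14/F))) = √(F + (F + (-14/F + 6/F^(3/2)))) = √(F + (F - 14/F + 6/F^(3/2))) = √(-14/F + 2*F + 6/F^(3/2)))
c(85, l(-7))/Y(-6) = 85/(√(-14/(-6) + 2*(-6) + 6/(-6)^(3/2))) = 85/(√(-14*(-⅙) - 12 + 6*(I*√6/36))) = 85/(√(7/3 - 12 + I*√6/6)) = 85/(√(-29/3 + I*√6/6)) = 85/√(-29/3 + I*√6/6)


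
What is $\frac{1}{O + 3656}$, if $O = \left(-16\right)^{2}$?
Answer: $\frac{1}{3912} \approx 0.00025562$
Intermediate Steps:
$O = 256$
$\frac{1}{O + 3656} = \frac{1}{256 + 3656} = \frac{1}{3912}$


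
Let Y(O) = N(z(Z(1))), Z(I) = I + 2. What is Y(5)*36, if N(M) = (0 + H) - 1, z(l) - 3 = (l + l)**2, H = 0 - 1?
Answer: -72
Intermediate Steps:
H = -1
Z(I) = 2 + I
z(l) = 3 + 4*l**2 (z(l) = 3 + (l + l)**2 = 3 + (2*l)**2 = 3 + 4*l**2)
N(M) = -2 (N(M) = (0 - 1) - 1 = -1 - 1 = -2)
Y(O) = -2
Y(5)*36 = -2*36 = -72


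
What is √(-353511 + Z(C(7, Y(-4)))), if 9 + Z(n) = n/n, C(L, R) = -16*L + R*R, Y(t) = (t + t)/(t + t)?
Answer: I*√353519 ≈ 594.57*I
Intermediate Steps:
Y(t) = 1 (Y(t) = (2*t)/((2*t)) = (2*t)*(1/(2*t)) = 1)
C(L, R) = R² - 16*L (C(L, R) = -16*L + R² = R² - 16*L)
Z(n) = -8 (Z(n) = -9 + n/n = -9 + 1 = -8)
√(-353511 + Z(C(7, Y(-4)))) = √(-353511 - 8) = √(-353519) = I*√353519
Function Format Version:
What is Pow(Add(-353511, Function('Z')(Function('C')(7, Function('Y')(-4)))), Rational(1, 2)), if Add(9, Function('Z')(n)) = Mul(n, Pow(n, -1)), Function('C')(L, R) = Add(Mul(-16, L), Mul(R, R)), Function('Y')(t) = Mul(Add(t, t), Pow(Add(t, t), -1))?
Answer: Mul(I, Pow(353519, Rational(1, 2))) ≈ Mul(594.57, I)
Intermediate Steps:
Function('Y')(t) = 1 (Function('Y')(t) = Mul(Mul(2, t), Pow(Mul(2, t), -1)) = Mul(Mul(2, t), Mul(Rational(1, 2), Pow(t, -1))) = 1)
Function('C')(L, R) = Add(Pow(R, 2), Mul(-16, L)) (Function('C')(L, R) = Add(Mul(-16, L), Pow(R, 2)) = Add(Pow(R, 2), Mul(-16, L)))
Function('Z')(n) = -8 (Function('Z')(n) = Add(-9, Mul(n, Pow(n, -1))) = Add(-9, 1) = -8)
Pow(Add(-353511, Function('Z')(Function('C')(7, Function('Y')(-4)))), Rational(1, 2)) = Pow(Add(-353511, -8), Rational(1, 2)) = Pow(-353519, Rational(1, 2)) = Mul(I, Pow(353519, Rational(1, 2)))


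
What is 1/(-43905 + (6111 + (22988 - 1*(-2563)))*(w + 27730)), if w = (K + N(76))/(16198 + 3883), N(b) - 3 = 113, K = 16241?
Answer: 20081/17630498407089 ≈ 1.1390e-9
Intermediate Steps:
N(b) = 116 (N(b) = 3 + 113 = 116)
w = 16357/20081 (w = (16241 + 116)/(16198 + 3883) = 16357/20081 ≈ 0.81455)
1/(-43905 + (6111 + (22988 - 1*(-2563)))*(w + 27730)) = 1/(-43905 + (6111 + (22988 - 1*(-2563)))*(16357/20081 + 27730)) = 1/(-43905 + (6111 + (22988 + 2563))*(556862487/20081)) = 1/(-43905 + (6111 + 25551)*(556862487/20081)) = 1/(-43905 + 31662*(556862487/20081)) = 1/(-43905 + 17631380063394/20081) = 1/(17630498407089/20081) = 20081/17630498407089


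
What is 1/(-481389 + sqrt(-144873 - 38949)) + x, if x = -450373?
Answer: -34789145425384576/77245184381 - I*sqrt(183822)/231735553143 ≈ -4.5037e+5 - 1.8501e-9*I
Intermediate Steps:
1/(-481389 + sqrt(-144873 - 38949)) + x = 1/(-481389 + sqrt(-144873 - 38949)) - 450373 = 1/(-481389 + sqrt(-183822)) - 450373 = 1/(-481389 + I*sqrt(183822)) - 450373 = -450373 + 1/(-481389 + I*sqrt(183822))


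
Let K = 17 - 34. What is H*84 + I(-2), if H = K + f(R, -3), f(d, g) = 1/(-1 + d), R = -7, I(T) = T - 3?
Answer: -2887/2 ≈ -1443.5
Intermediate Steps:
I(T) = -3 + T
K = -17
H = -137/8 (H = -17 + 1/(-1 - 7) = -17 + 1/(-8) = -17 - ⅛ = -137/8 ≈ -17.125)
H*84 + I(-2) = -137/8*84 + (-3 - 2) = -2877/2 - 5 = -2887/2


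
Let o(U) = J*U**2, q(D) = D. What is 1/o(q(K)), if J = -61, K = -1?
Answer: -1/61 ≈ -0.016393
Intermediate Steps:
o(U) = -61*U**2
1/o(q(K)) = 1/(-61*(-1)**2) = 1/(-61*1) = 1/(-61) = -1/61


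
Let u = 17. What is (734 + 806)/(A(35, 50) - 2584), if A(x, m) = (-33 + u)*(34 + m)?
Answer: -385/982 ≈ -0.39206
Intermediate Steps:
A(x, m) = -544 - 16*m (A(x, m) = (-33 + 17)*(34 + m) = -16*(34 + m) = -544 - 16*m)
(734 + 806)/(A(35, 50) - 2584) = (734 + 806)/((-544 - 16*50) - 2584) = 1540/((-544 - 800) - 2584) = 1540/(-1344 - 2584) = 1540/(-3928) = 1540*(-1/3928) = -385/982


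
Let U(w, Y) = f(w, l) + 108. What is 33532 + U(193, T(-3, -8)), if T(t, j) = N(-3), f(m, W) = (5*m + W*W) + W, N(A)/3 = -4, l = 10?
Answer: 34715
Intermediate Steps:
N(A) = -12 (N(A) = 3*(-4) = -12)
f(m, W) = W + W**2 + 5*m (f(m, W) = (5*m + W**2) + W = (W**2 + 5*m) + W = W + W**2 + 5*m)
T(t, j) = -12
U(w, Y) = 218 + 5*w (U(w, Y) = (10 + 10**2 + 5*w) + 108 = (10 + 100 + 5*w) + 108 = (110 + 5*w) + 108 = 218 + 5*w)
33532 + U(193, T(-3, -8)) = 33532 + (218 + 5*193) = 33532 + (218 + 965) = 33532 + 1183 = 34715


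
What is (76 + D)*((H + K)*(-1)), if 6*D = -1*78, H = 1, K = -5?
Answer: 252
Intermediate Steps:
D = -13 (D = (-1*78)/6 = (⅙)*(-78) = -13)
(76 + D)*((H + K)*(-1)) = (76 - 13)*((1 - 5)*(-1)) = 63*(-4*(-1)) = 63*4 = 252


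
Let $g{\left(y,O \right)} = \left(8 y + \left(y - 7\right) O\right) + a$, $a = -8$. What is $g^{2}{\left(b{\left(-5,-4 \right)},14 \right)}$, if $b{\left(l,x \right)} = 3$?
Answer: $1600$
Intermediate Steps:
$g{\left(y,O \right)} = -8 + 8 y + O \left(-7 + y\right)$ ($g{\left(y,O \right)} = \left(8 y + \left(y - 7\right) O\right) - 8 = \left(8 y + \left(-7 + y\right) O\right) - 8 = \left(8 y + O \left(-7 + y\right)\right) - 8 = -8 + 8 y + O \left(-7 + y\right)$)
$g^{2}{\left(b{\left(-5,-4 \right)},14 \right)} = \left(-8 - 98 + 8 \cdot 3 + 14 \cdot 3\right)^{2} = \left(-8 - 98 + 24 + 42\right)^{2} = \left(-40\right)^{2} = 1600$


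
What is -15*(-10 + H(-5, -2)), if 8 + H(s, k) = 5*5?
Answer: -105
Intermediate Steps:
H(s, k) = 17 (H(s, k) = -8 + 5*5 = -8 + 25 = 17)
-15*(-10 + H(-5, -2)) = -15*(-10 + 17) = -15*7 = -105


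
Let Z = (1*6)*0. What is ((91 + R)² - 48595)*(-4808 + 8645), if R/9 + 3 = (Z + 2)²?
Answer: -148089015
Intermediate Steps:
Z = 0 (Z = 6*0 = 0)
R = 9 (R = -27 + 9*(0 + 2)² = -27 + 9*2² = -27 + 9*4 = -27 + 36 = 9)
((91 + R)² - 48595)*(-4808 + 8645) = ((91 + 9)² - 48595)*(-4808 + 8645) = (100² - 48595)*3837 = (10000 - 48595)*3837 = -38595*3837 = -148089015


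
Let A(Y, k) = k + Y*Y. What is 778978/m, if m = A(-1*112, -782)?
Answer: 389489/5881 ≈ 66.228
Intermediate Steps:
A(Y, k) = k + Y**2
m = 11762 (m = -782 + (-1*112)**2 = -782 + (-112)**2 = -782 + 12544 = 11762)
778978/m = 778978/11762 = 778978*(1/11762) = 389489/5881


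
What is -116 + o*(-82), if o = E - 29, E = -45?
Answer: 5952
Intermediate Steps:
o = -74 (o = -45 - 29 = -74)
-116 + o*(-82) = -116 - 74*(-82) = -116 + 6068 = 5952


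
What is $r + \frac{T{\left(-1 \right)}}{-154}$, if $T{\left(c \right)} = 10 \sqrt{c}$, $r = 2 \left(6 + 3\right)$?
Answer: $18 - \frac{5 i}{77} \approx 18.0 - 0.064935 i$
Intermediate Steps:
$r = 18$ ($r = 2 \cdot 9 = 18$)
$r + \frac{T{\left(-1 \right)}}{-154} = 18 + \frac{10 \sqrt{-1}}{-154} = 18 - \frac{10 i}{154} = 18 - \frac{5 i}{77}$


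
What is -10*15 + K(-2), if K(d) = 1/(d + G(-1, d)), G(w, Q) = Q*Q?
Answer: -299/2 ≈ -149.50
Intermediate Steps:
G(w, Q) = Q²
K(d) = 1/(d + d²)
-10*15 + K(-2) = -10*15 + 1/((-2)*(1 - 2)) = -150 - ½/(-1) = -150 - ½*(-1) = -150 + ½ = -299/2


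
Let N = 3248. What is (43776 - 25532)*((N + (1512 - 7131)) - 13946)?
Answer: -297687348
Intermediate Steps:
(43776 - 25532)*((N + (1512 - 7131)) - 13946) = (43776 - 25532)*((3248 + (1512 - 7131)) - 13946) = 18244*((3248 - 5619) - 13946) = 18244*(-2371 - 13946) = 18244*(-16317) = -297687348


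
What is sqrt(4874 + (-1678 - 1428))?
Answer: 2*sqrt(442) ≈ 42.048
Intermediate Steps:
sqrt(4874 + (-1678 - 1428)) = sqrt(4874 - 3106) = sqrt(1768) = 2*sqrt(442)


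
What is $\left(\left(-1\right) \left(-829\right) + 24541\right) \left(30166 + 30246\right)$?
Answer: $1532652440$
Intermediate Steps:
$\left(\left(-1\right) \left(-829\right) + 24541\right) \left(30166 + 30246\right) = \left(829 + 24541\right) 60412 = 25370 \cdot 60412 = 1532652440$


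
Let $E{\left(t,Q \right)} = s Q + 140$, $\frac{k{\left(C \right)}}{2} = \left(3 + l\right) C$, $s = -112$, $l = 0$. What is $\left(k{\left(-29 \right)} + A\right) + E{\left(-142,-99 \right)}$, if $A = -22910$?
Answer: $-11856$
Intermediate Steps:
$k{\left(C \right)} = 6 C$ ($k{\left(C \right)} = 2 \left(3 + 0\right) C = 2 \cdot 3 C = 6 C$)
$E{\left(t,Q \right)} = 140 - 112 Q$ ($E{\left(t,Q \right)} = - 112 Q + 140 = 140 - 112 Q$)
$\left(k{\left(-29 \right)} + A\right) + E{\left(-142,-99 \right)} = \left(6 \left(-29\right) - 22910\right) + \left(140 - -11088\right) = \left(-174 - 22910\right) + \left(140 + 11088\right) = -23084 + 11228 = -11856$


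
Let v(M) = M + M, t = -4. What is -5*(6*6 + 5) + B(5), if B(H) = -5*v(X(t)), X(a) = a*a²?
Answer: 435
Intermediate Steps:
X(a) = a³
v(M) = 2*M
B(H) = 640 (B(H) = -10*(-4)³ = -10*(-64) = -5*(-128) = 640)
-5*(6*6 + 5) + B(5) = -5*(6*6 + 5) + 640 = -5*(36 + 5) + 640 = -5*41 + 640 = -205 + 640 = 435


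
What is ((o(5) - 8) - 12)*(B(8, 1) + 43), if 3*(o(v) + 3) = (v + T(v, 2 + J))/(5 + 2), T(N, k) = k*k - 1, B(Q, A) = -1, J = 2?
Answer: -926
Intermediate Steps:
T(N, k) = -1 + k² (T(N, k) = k² - 1 = -1 + k²)
o(v) = -16/7 + v/21 (o(v) = -3 + ((v + (-1 + (2 + 2)²))/(5 + 2))/3 = -3 + ((v + (-1 + 4²))/7)/3 = -3 + ((v + (-1 + 16))*(⅐))/3 = -3 + ((v + 15)*(⅐))/3 = -3 + ((15 + v)*(⅐))/3 = -3 + (15/7 + v/7)/3 = -3 + (5/7 + v/21) = -16/7 + v/21)
((o(5) - 8) - 12)*(B(8, 1) + 43) = (((-16/7 + (1/21)*5) - 8) - 12)*(-1 + 43) = (((-16/7 + 5/21) - 8) - 12)*42 = ((-43/21 - 8) - 12)*42 = (-211/21 - 12)*42 = -463/21*42 = -926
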